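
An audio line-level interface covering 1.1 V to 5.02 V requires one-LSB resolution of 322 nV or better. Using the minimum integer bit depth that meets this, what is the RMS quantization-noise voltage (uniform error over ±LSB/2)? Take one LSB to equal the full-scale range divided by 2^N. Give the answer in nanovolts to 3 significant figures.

67.4 nV

Full-scale range = 5.02 V − (1.1 V) = 3.92 V.
Need 2^N ≥ 3.92 V / 322 nV = 1.217e7 → N_min = 24.
LSB = 3.92 V / 2^24 = 233.65 nV.
σ_q = LSB/√12 = 233.65 nV/3.4641 = 67.4 nV.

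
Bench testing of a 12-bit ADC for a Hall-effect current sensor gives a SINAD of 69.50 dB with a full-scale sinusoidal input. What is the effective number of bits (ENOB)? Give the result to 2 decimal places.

11.25 bits

Inverting SNR = 6.02 N + 1.76: N_eff = (69.50 − 1.76)/6.02 = 11.2525.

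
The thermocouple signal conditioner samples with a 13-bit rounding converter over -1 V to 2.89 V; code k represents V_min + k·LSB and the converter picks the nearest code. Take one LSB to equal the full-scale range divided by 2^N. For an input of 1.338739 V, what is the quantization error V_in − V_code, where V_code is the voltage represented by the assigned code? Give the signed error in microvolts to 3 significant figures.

+85.4 µV

The full-scale span is 2.89 − (-1) = 3.89 V. LSB = 3.89 V / 2^13 ≈ 474.9 µV.
(V_in − V_min)/LSB = (1.338739 − (-1)) × 8192/3.89 = 4925.1799 → nearest code k = 4925.
V_code = -1 + (4925/8192) × 3.89 = 1.338653564 V.
V_in − V_code = 1.338739 − (1.338653564) = +85.4 µV.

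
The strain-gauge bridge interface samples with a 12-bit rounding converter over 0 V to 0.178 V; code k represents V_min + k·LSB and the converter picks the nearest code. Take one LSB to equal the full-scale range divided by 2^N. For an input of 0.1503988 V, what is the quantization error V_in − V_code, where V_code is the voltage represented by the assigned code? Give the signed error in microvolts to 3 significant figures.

−5.99 µV

Span = 0.178 V. LSB = 0.178 V / 2^12 ≈ 43.46 µV.
(0.1503988 − (0)) / LSB = 0.1503988 × 4096/0.178 = 3460.8623. Nearest integer: k = 3461.
V_code = 0 + (3461/4096) × 0.178 = 0.1504047852 V.
e = 0.1503988 − (0.1504047852) = −5.99 µV.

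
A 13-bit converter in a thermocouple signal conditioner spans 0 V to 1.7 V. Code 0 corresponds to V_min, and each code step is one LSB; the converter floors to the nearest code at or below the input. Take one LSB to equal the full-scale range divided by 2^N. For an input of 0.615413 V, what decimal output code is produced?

2965

Span = 1.7 V. LSB = 1.7 V / 2^13 ≈ 207.5 µV.
(V_in − V_min) × 2^13/range = (0.615413 − (0)) × 8192/1.7 = 2965.567.
Floor → code = 2965.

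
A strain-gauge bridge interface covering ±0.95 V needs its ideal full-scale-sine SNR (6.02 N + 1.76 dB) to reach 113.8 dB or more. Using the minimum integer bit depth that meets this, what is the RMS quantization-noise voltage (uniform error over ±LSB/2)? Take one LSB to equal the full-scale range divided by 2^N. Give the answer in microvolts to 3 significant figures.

Full-scale range = 0.95 V − (-0.95 V) = 1.9 V.
N ≥ (113.8 − 1.76)/6.02 = 18.611 → N_min = 19.
LSB = 1.9 V ÷ 2^19 = 1.9/524288 V = 3.6240 µV.
RMS noise = LSB/√12 = 1.05 µV.

1.05 µV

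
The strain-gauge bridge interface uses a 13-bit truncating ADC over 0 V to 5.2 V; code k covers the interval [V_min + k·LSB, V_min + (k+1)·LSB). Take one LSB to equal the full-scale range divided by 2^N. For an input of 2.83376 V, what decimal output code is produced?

V_FS = 5.2 V. LSB = 5.2 V / 2^13 ≈ 0.6348 mV.
(V_in − V_min) × 2^13/range = (2.83376 − (0)) × 8192/5.2 = 4464.262.
Floor → code = 4464.

4464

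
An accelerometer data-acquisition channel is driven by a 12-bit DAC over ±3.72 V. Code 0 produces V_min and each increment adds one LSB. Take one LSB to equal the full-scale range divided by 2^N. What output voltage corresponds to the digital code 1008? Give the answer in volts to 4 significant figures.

-1.889 V

Full-scale range = 3.72 V − (-3.72 V) = 7.44 V. LSB = 7.44 V / 2^12.
V_out = -3.72 + 1008 × (7.44/4096) V
      = -3.72 V + 1.83094 V = -1.88906 V.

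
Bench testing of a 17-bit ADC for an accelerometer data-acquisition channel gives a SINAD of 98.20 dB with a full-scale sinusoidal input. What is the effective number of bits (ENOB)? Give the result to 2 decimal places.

Inverting SNR = 6.02 N + 1.76: N_eff = (98.20 − 1.76)/6.02 = 16.0199.

16.02 bits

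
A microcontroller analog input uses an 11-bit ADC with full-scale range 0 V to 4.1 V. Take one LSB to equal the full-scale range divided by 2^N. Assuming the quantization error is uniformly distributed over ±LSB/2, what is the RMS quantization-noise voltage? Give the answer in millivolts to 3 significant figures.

0.578 mV

Range is 4.1 V.
One LSB is 4.1 V / 2048 = 2.0020 mV.
RMS of a uniform error over width LSB is LSB/√12 = 0.578 mV.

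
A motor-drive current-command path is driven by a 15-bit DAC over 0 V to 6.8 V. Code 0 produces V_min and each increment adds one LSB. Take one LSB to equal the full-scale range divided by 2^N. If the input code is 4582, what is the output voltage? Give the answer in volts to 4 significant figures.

0.9509 V

Span = 6.8 V. LSB = 6.8 V / 2^15.
Output = V_min + (4582/32768) × range = 0 + 0.139832 × 6.8 V
      = 0 V + 0.950854 V = 0.950854 V.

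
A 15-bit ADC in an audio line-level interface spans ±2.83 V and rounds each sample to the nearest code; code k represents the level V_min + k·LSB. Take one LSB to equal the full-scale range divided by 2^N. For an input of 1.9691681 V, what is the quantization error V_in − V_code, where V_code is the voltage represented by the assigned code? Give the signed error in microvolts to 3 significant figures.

+51.9 µV

The full-scale span is 2.83 − (-2.83) = 5.66 V. LSB = 5.66 V / 2^15 ≈ 172.7 µV.
Position in LSBs: (1.9691681 − (-2.83)) × 32768/5.66 = 27784.3004; rounding gives k = 27784.
Reconstructed level: -2.83 + 27784 × 5.66/32768 V = 1.9691162109 V.
Error = V_in − V_code = 1.9691681 − (1.9691162109) = +51.9 µV.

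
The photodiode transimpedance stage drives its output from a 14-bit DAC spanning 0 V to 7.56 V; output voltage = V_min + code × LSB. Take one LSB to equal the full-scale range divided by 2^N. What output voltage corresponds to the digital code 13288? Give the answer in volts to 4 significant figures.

Span = 7.56 V. LSB = 7.56 V / 2^14.
V_out = V_min + code × LSB = 0 V + 13288 × 7.56 V / 16384
      = 0 + 6.13143 = 6.13143 V.

6.131 V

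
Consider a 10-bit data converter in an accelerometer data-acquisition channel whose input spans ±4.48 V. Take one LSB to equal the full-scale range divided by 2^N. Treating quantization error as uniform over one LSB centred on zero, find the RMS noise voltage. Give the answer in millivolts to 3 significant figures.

2.53 mV

Range = 4.48 − (-4.48) = 8.96 V.
LSB = 8.96 V / 2^10 = 8.7500 mV.
RMS of a uniform error over width LSB is LSB/√12 = 2.53 mV.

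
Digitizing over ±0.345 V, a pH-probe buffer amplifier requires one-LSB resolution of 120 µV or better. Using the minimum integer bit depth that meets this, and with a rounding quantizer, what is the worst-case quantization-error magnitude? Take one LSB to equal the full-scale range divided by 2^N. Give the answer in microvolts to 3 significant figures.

42.1 µV

Range = 0.345 − (-0.345) = 0.69 V.
Levels needed ≥ 0.69/120 µV = 5750. 2^13 = 8192 suffices, so N_min = 13.
LSB = 0.69 V ÷ 2^13 = 0.69/8192 V = 84.229 µV.
|e|_max = LSB/2 = 42.1 µV.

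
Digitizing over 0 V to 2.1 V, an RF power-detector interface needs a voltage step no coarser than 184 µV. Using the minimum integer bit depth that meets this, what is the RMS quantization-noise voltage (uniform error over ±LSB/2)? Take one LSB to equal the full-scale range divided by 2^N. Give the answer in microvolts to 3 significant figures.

Span = 2.1 V.
Levels needed ≥ 2.1/184 µV = 11410. 2^14 = 16384 suffices, so N_min = 14.
LSB = 2.1 V / 2^14 = 128.17 µV.
V_rms = LSB/√12 = 37.0 µV.

37.0 µV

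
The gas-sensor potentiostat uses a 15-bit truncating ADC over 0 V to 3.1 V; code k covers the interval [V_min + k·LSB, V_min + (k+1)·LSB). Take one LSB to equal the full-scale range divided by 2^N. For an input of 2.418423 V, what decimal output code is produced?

V_FS = 3.1 V. LSB = 3.1 V / 2^15 ≈ 94.60 µV.
code = ⌊(V_in − V_min)/LSB⌋ = ⌊(V_in − V_min) × 2^15 / range⌋
     = ⌊(2.418423 − (0)) × 32768 / 3.1⌋ = ⌊2.418423 × 32768/3.1⌋
     = ⌊25563.511⌋ = 25563.

25563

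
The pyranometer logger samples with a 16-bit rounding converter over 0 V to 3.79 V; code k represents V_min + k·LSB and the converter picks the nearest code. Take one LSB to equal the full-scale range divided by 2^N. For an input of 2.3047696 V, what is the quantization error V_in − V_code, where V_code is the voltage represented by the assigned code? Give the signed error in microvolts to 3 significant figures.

Span = 3.79 V. LSB = 3.79 V / 2^16 ≈ 57.83 µV.
Position in LSBs: (2.3047696 − (0)) × 65536/3.79 = 39853.6624; rounding gives k = 39854.
V_code = 0 + (39854/65536) × 3.79 = 2.3047891235 V.
Error = V_in − V_code = 2.3047696 − (2.3047891235) = −19.5 µV.

−19.5 µV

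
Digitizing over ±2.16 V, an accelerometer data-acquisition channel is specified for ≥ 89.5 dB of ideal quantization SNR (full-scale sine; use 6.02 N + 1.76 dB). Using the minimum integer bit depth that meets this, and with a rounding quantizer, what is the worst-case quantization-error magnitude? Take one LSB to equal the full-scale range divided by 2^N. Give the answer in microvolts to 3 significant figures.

65.9 µV

Range = 2.16 − (-2.16) = 4.32 V.
N ≥ (89.5 − 1.76)/6.02 = 14.575 → N_min = 15.
LSB = 4.32 V ÷ 2^15 = 4.32/32768 V = 131.84 µV.
Max error for round-to-nearest is LSB/2 = 65.9 µV.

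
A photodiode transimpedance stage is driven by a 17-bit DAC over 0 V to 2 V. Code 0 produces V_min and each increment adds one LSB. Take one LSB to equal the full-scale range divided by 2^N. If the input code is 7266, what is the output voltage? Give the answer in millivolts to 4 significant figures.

Span = 2 V. LSB = 2 V / 2^17.
V_out = V_min + code × LSB = 0 V + 7266 × 2 V / 131072
      = 0 + 0.110870 = 0.110870 V.

110.9 mV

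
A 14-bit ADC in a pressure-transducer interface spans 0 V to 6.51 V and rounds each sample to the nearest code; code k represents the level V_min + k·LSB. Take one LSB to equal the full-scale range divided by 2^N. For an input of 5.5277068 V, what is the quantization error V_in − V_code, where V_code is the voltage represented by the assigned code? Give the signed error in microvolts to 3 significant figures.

−71.5 µV

Full-scale range = 6.51 V. LSB = 6.51 V / 2^14 ≈ 397.3 µV.
Position in LSBs: (5.5277068 − (0)) × 16384/6.51 = 13911.8200; rounding gives k = 13912.
V_code = V_min + k × range/2^14 = 0 + 13912 × 6.51/16384 = 5.5277783203 V.
e = 5.5277068 − (5.5277783203) = −71.5 µV.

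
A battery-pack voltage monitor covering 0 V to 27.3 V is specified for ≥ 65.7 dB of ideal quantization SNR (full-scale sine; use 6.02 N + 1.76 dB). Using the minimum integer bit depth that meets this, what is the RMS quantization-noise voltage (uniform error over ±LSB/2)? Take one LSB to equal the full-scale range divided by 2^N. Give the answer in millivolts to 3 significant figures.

Span = 27.3 V.
6.02 N + 1.76 ≥ 65.7 gives N ≥ 10.621, so the minimum integer is 11.
LSB = 27.3 V ÷ 2^11 = 27.3/2048 V = 13.330 mV.
RMS noise = LSB/√12 = 3.85 mV.

3.85 mV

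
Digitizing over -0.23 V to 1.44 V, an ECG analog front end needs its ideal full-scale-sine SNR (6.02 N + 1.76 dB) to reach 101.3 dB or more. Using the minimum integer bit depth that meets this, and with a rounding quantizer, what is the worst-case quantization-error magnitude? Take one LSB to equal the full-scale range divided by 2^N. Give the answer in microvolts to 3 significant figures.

The full-scale span is 1.44 − (-0.23) = 1.67 V.
Solving 6.02 N ≥ 101.3 − 1.76: N ≥ 16.535. Round up → N = 17.
LSB = 1.67 V / 2^17 = 12.741 µV.
Half an LSB is 6.37 µV.

6.37 µV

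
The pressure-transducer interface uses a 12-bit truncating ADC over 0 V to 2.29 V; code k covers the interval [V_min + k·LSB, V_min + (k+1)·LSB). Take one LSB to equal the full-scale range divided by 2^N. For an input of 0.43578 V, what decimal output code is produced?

779

Full-scale range = 2.29 V. LSB = 2.29 V / 2^12 ≈ 0.5591 mV.
code = ⌊(V_in − V_min)/LSB⌋ = ⌊(V_in − V_min) × 2^12 / range⌋
     = ⌊(0.43578 − (0)) × 4096 / 2.29⌋ = ⌊0.43578 × 4096/2.29⌋
     = ⌊779.456⌋ = 779.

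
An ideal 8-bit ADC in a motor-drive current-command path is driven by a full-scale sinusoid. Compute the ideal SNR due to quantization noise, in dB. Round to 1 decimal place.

49.9 dB

Ideal quantization SNR: 6.02 × 8 + 1.76 dB = 49.9 dB.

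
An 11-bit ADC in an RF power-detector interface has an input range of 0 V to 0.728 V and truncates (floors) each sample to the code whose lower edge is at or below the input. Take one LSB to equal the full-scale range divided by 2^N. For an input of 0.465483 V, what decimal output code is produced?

Range is 0.728 V. LSB = 0.728 V / 2^11 ≈ 355.5 µV.
code = ⌊(V_in − V_min)/LSB⌋ = ⌊(V_in − V_min) × 2^11 / range⌋
     = ⌊(0.465483 − (0)) × 2048 / 0.728⌋ = ⌊0.465483 × 2048/0.728⌋
     = ⌊1309.491⌋ = 1309.

1309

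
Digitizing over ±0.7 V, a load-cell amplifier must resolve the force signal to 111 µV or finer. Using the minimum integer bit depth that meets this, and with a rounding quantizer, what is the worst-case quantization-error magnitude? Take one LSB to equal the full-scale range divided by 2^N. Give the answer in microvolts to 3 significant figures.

Full-scale range = 0.7 V − (-0.7 V) = 1.4 V.
Need 2^N ≥ 1.4 V / 111 µV = 12610 → N_min = 14.
LSB = 1.4 V / 2^14 = 85.449 µV.
Max error for round-to-nearest is LSB/2 = 42.7 µV.

42.7 µV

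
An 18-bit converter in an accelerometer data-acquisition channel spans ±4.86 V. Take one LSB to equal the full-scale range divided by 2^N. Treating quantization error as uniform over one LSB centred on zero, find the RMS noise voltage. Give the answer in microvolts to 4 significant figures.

The full-scale span is 4.86 − (-4.86) = 9.72 V.
One LSB is 9.72 V / 262144 = 37.0789 µV.
σ_q = LSB/√12 = 37.0789 µV/3.4641 = 10.70 µV.

10.70 µV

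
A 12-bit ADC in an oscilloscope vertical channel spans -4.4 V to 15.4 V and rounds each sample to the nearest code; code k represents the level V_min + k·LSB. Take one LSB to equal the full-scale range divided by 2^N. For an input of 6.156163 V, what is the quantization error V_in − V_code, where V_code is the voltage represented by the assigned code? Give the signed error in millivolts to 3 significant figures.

−1.26 mV

The full-scale span is 15.4 − (-4.4) = 19.8 V. LSB = 19.8 V / 2^12 ≈ 4.834 mV.
(V_in − V_min)/LSB = (6.156163 − (-4.4)) × 4096/19.8 = 2183.7396 → nearest code k = 2184.
Reconstructed level: -4.4 + 2184 × 19.8/4096 V = 6.157421875 V.
e = 6.156163 − (6.157421875) = −1.26 mV.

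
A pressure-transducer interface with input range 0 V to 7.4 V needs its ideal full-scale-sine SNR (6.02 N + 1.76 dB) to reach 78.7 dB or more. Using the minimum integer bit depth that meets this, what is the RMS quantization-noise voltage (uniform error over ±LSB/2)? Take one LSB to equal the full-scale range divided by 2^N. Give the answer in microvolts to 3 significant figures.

261 µV

V_FS = 7.4 V.
N ≥ (78.7 − 1.76)/6.02 = 12.781 → N_min = 13.
Step size = 7.4/8192 V = 0.90332 mV.
RMS noise = LSB/√12 = 261 µV.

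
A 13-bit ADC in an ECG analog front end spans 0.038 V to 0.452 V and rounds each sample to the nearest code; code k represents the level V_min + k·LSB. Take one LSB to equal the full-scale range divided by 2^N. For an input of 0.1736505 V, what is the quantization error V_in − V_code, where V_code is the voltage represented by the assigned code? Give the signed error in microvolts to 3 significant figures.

+8.90 µV

Span: 0.452 V − (0.038 V) = 0.414 V. LSB = 0.414 V / 2^13 ≈ 50.54 µV.
(0.1736505 − (0.038)) / LSB = 0.1356505 × 8192/0.414 = 2684.1761. Nearest integer: k = 2684.
Reconstructed level: 0.038 + 2684 × 0.414/8192 V = 0.1736416016 V.
e = 0.1736505 − (0.1736416016) = +8.90 µV.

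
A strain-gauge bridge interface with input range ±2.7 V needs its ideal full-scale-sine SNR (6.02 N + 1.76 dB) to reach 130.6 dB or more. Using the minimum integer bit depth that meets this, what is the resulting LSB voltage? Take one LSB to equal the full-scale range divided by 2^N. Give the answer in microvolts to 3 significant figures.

1.29 µV

The full-scale span is 2.7 − (-2.7) = 5.4 V.
N ≥ (130.6 − 1.76)/6.02 = 21.402 → N_min = 22.
LSB = 5.4 V ÷ 2^22 = 5.4/4194304 V = 1.29 µV.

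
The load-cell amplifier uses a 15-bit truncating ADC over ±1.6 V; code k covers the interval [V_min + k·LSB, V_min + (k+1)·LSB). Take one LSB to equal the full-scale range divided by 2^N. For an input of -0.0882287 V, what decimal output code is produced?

15480

Span: 1.6 V − (-1.6 V) = 3.2 V. LSB = 3.2 V / 2^15 ≈ 97.66 µV.
V_in − V_min = -0.0882287 − (-1.6) = 1.5117713 V.
Divide by LSB: 1.5117713 × 32768/3.2 = 15480.5381.
Truncating gives code 15480.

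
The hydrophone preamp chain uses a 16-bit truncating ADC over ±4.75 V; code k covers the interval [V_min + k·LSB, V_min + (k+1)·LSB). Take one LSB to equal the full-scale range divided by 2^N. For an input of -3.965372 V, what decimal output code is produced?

5412

Span: 4.75 V − (-4.75 V) = 9.5 V. LSB = 9.5 V / 2^16 ≈ 145.0 µV.
(V_in − V_min) × 2^16/range = (-3.965372 − (-4.75)) × 65536/9.5 = 5412.777.
Floor → code = 5412.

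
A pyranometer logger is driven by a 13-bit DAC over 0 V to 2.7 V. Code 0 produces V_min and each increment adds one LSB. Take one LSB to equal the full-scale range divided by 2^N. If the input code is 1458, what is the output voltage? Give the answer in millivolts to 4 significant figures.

480.5 mV

Full-scale range = 2.7 V. LSB = 2.7 V / 2^13.
Output = V_min + (1458/8192) × range = 0 + 0.177979 × 2.7 V
      = 0 + 0.480542 = 0.480542 V.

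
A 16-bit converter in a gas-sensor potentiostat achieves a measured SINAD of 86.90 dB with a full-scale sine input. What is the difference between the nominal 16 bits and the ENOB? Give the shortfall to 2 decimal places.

ENOB = (SINAD − 1.76)/6.02 = (86.90 − 1.76)/6.02 = 14.1429 bits.
Shortfall = 16 − 14.1429 = 1.8571 bits.

1.86 bits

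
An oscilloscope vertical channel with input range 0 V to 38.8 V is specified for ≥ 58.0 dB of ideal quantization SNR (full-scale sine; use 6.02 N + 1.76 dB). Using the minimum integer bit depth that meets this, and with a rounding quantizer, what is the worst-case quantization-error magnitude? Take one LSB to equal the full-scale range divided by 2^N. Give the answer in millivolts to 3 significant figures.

V_FS = 38.8 V.
Solving 6.02 N ≥ 58.0 − 1.76: N ≥ 9.342. Round up → N = 10.
One LSB is 38.8 V / 1024 = 37.891 mV.
|e|_max = LSB/2 = 18.9 mV.

18.9 mV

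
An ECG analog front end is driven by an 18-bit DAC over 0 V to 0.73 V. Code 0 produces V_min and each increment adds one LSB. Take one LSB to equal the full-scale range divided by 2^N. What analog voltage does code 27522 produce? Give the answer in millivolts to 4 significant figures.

76.64 mV

V_FS = 0.73 V. LSB = 0.73 V / 2^18.
Output = V_min + (27522/262144) × range = 0 + 0.104988 × 0.73 V
      = 0 V + 0.0766413 V = 0.0766413 V.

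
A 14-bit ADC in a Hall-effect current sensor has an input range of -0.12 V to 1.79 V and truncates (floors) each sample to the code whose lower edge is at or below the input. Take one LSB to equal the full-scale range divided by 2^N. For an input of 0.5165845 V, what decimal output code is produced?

The full-scale span is 1.79 − (-0.12) = 1.91 V. LSB = 1.91 V / 2^14 ≈ 116.6 µV.
(V_in − V_min) × 2^14/range = (0.5165845 − (-0.12)) × 16384/1.91 = 5460.629.
Floor → code = 5460.

5460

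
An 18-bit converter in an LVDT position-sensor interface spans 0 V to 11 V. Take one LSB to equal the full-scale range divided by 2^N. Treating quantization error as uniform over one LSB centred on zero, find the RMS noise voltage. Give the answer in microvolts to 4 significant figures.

12.11 µV

Span = 11 V.
LSB = 11 V / 2^18 = 41.9617 µV.
σ_q = LSB/√12 = 41.9617 µV/3.4641 = 12.11 µV.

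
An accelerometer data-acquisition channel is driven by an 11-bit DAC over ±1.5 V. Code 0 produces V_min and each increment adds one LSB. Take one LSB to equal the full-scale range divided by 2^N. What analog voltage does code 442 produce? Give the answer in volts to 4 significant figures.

Span: 1.5 V − (-1.5 V) = 3 V. LSB = 3 V / 2^11.
V_out = V_min + code × LSB = -1.5 V + 442 × 3 V / 2048
      = -1.5 V + 0.647461 V = -0.852539 V.

-0.8525 V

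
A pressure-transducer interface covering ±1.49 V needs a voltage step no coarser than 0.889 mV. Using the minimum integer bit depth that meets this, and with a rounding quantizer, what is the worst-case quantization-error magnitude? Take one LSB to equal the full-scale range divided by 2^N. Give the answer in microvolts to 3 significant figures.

364 µV

Span: 1.49 V − (-1.49 V) = 2.98 V.
Required number of levels: 2.98/0.889 mV = 3352.1; smallest N with 2^N ≥ that is 12.
Step size = 2.98/4096 V = 0.72754 mV.
Half an LSB is 364 µV.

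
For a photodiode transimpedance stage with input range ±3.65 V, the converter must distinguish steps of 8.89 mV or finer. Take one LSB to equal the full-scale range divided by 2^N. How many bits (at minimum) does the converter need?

The full-scale span is 3.65 − (-3.65) = 7.3 V.
Required number of levels: 7.3/8.89 mV = 821.15; smallest N with 2^N ≥ that is 10.

10 bits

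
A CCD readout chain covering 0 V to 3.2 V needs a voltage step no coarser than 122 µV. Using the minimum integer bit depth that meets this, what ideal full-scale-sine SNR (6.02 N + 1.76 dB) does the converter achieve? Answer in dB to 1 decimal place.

Range is 3.2 V.
3.2 V / 122 µV = 26230. Since 2^14 = 16384 and 2^15 = 32768, N = 15.
SNR = 6.02 × 15 + 1.76 = 92.06 dB.

92.1 dB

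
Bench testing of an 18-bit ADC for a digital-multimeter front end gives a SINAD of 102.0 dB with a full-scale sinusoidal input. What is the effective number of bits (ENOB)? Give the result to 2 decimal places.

(102.0 − 1.76) / 6.02 = 100.24/6.02 = 16.6512 effective bits.

16.65 bits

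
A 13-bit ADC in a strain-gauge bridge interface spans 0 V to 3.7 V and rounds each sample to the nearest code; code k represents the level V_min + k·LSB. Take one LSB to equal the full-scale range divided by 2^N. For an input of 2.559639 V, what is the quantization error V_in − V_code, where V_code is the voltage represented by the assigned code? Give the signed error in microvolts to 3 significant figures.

Range is 3.7 V. LSB = 3.7 V / 2^13 ≈ 451.7 µV.
(V_in − V_min)/LSB = (2.559639 − (0)) × 8192/3.7 = 5667.1791 → nearest code k = 5667.
V_code = 0 + (5667/8192) × 3.7 = 2.559558105 V.
V_in − V_code = 2.559639 − (2.559558105) = +80.9 µV.

+80.9 µV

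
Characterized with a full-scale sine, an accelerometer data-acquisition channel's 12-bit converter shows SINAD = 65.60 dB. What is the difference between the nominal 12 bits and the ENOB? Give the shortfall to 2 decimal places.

ENOB = (SINAD − 1.76)/6.02 = (65.60 − 1.76)/6.02 = 10.6047 bits.
12 − 10.6047 = 1.40 bits below nominal.

1.40 bits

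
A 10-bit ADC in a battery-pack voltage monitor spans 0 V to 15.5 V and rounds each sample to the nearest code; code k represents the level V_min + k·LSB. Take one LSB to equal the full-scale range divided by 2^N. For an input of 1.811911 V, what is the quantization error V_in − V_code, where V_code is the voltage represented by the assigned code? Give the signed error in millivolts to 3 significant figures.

−4.50 mV

Full-scale range = 15.5 V. LSB = 15.5 V / 2^10 ≈ 15.14 mV.
(V_in − V_min)/LSB = (1.811911 − (0)) × 1024/15.5 = 119.7030 → nearest code k = 120.
V_code = V_min + k × range/2^10 = 0 + 120 × 15.5/1024 = 1.816406250 V.
V_in − V_code = 1.811911 − (1.816406250) = −4.50 mV.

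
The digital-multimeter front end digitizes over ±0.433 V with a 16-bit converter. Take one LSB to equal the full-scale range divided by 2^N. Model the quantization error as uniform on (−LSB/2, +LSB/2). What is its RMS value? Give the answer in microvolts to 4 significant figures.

3.815 µV

The full-scale span is 0.433 − (-0.433) = 0.866 V.
One LSB is 0.866 V / 65536 = 13.2141 µV.
RMS of a uniform error over width LSB is LSB/√12 = 3.815 µV.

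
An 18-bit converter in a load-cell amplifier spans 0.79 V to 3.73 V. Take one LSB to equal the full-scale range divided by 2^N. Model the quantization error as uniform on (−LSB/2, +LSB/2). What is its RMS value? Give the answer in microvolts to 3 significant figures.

3.24 µV

The full-scale span is 3.73 − (0.79) = 2.94 V.
Step size = 2.94/262144 V = 11.215 µV.
σ_q = LSB/√12 = 11.215 µV/3.4641 = 3.24 µV.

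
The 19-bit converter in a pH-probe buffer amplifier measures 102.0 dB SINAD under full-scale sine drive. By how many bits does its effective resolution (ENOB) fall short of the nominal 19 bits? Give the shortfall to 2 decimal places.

Effective bits = (102.0 − 1.76)/6.02 = 16.6512.
19 − 16.6512 = 2.35 bits below nominal.

2.35 bits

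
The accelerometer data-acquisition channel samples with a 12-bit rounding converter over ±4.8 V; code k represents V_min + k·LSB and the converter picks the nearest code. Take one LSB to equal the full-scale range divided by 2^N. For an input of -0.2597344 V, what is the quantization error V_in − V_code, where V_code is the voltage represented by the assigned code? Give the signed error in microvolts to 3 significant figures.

Full-scale range = 4.8 V − (-4.8 V) = 9.6 V. LSB = 9.6 V / 2^12 ≈ 2.344 mV.
(-0.2597344 − (-4.8)) / LSB = 4.5402656 × 4096/9.6 = 1937.1800. Nearest integer: k = 1937.
V_code = -4.8 + (1937/4096) × 9.6 = -0.2601562500 V.
V_in − V_code = -0.2597344 − (-0.2601562500) = +422 µV.

+422 µV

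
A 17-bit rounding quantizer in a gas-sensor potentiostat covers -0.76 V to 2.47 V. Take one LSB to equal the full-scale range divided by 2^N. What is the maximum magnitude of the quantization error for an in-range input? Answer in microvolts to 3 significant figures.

12.3 µV

Range = 2.47 − (-0.76) = 3.23 V.
LSB = 3.23 V / 2^17 = 24.643 µV.
Worst-case error for round-to-nearest is half an LSB: 12.3 µV.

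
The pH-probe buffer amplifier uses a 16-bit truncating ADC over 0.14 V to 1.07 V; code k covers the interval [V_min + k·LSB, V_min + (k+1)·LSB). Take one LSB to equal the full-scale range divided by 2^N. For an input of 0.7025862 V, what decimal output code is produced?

39644

Span: 1.07 V − (0.14 V) = 0.93 V. LSB = 0.93 V / 2^16 ≈ 14.19 µV.
(V_in − V_min) × 2^16/range = (0.7025862 − (0.14)) × 65536/0.93 = 39644.784.
Floor → code = 39644.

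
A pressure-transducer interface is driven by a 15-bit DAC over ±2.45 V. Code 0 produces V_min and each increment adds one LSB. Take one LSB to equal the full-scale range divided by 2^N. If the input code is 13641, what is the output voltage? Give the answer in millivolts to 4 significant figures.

Range = 2.45 − (-2.45) = 4.9 V. LSB = 4.9 V / 2^15.
Output = V_min + (13641/32768) × range = -2.45 + 0.416290 × 4.9 V
      = -2.45 V + 2.03982 V = -0.410178 V.

-410.2 mV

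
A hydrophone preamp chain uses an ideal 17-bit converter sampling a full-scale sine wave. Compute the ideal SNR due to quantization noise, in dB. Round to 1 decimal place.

For an ideal N-bit converter with full-scale sine input, SNR = 6.02 N + 1.76 dB. SNR = 6.02 × 17 + 1.76 = 102.34 + 1.76 = 104.10 dB.

104.1 dB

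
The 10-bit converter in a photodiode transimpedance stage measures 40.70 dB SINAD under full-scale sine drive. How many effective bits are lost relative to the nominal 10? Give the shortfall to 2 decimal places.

ENOB = (SINAD − 1.76)/6.02 = (40.70 − 1.76)/6.02 = 6.4684 bits.
Lost resolution: 10 − 6.4684 = 3.5316 bits.

3.53 bits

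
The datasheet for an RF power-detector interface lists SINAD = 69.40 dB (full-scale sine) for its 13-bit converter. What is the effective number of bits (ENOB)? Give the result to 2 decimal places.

ENOB = (SINAD − 1.76) / 6.02 = (69.40 − 1.76) / 6.02 = 67.64 / 6.02 = 11.2359.

11.24 bits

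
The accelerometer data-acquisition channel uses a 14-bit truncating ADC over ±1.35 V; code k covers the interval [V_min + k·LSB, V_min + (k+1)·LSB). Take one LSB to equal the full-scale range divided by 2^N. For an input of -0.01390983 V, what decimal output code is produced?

8107

The full-scale span is 1.35 − (-1.35) = 2.7 V. LSB = 2.7 V / 2^14 ≈ 164.8 µV.
(V_in − V_min) × 2^14/range = (-0.01390983 − (-1.35)) × 16384/2.7 = 8107.593.
Floor → code = 8107.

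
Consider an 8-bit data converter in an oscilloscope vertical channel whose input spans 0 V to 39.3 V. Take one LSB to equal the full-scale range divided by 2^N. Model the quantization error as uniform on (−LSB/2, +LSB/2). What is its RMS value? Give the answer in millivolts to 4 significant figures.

44.32 mV

Span = 39.3 V.
One LSB is 39.3 V / 256 = 153.516 mV.
RMS of a uniform error over width LSB is LSB/√12 = 44.32 mV.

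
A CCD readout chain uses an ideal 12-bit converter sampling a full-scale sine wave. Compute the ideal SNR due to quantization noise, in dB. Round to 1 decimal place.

74.0 dB

6.02(12) + 1.76 = 72.24 + 1.76 = 74.00 dB.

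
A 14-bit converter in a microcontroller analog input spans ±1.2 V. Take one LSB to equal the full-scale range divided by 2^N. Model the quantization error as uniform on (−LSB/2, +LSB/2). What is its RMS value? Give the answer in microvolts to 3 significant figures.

Range = 1.2 − (-1.2) = 2.4 V.
LSB = 2.4 V / 2^14 = 146.48 µV.
RMS of a uniform error over width LSB is LSB/√12 = 42.3 µV.

42.3 µV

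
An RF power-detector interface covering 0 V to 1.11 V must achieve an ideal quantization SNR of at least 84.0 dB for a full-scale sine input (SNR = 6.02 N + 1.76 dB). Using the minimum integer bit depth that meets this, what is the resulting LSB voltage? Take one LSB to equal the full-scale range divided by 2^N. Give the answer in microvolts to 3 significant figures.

Full-scale range = 1.11 V.
Required N = ⌈(84.0 − 1.76)/6.02⌉ = ⌈13.661⌉ = 14.
LSB = 1.11 V / 2^14 = 67.7 µV.

67.7 µV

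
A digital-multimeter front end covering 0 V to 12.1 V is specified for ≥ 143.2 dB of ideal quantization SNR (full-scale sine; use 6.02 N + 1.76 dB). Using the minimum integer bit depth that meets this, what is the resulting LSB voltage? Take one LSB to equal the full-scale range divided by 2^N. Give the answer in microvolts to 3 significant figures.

0.721 µV

Range is 12.1 V.
N ≥ (143.2 − 1.76)/6.02 = 23.495 → N_min = 24.
Step size = 12.1/16777216 V = 0.721 µV.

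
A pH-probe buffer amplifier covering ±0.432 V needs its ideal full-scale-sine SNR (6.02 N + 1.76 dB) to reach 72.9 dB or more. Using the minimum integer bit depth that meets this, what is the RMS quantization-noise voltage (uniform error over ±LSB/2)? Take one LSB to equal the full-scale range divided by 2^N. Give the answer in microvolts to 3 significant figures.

60.9 µV

The full-scale span is 0.432 − (-0.432) = 0.864 V.
N ≥ (72.9 − 1.76)/6.02 = 11.817 → N_min = 12.
Step size = 0.864/4096 V = 210.94 µV.
σ_q = LSB/√12 = 210.94 µV/3.4641 = 60.9 µV.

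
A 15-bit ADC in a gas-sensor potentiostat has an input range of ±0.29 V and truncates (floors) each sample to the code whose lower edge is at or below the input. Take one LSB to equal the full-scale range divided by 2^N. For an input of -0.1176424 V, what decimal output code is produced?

Range = 0.29 − (-0.29) = 0.58 V. LSB = 0.58 V / 2^15 ≈ 17.70 µV.
code = ⌊(V_in − V_min)/LSB⌋ = ⌊(V_in − V_min) × 2^15 / range⌋
     = ⌊(-0.1176424 − (-0.29)) × 32768 / 0.58⌋ = ⌊0.1723576 × 32768/0.58⌋
     = ⌊9737.610⌋ = 9737.

9737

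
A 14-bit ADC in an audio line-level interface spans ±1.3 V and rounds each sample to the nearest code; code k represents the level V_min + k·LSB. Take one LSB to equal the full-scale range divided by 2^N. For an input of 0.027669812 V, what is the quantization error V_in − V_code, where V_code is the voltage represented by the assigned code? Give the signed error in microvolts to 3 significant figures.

Range = 1.3 − (-1.3) = 2.6 V. LSB = 2.6 V / 2^14 ≈ 158.7 µV.
(0.027669812 − (-1.3)) / LSB = 1.327669812 × 16384/2.6 = 8366.3624. Nearest integer: k = 8366.
V_code = V_min + k × range/2^14 = -1.3 + 8366 × 2.6/16384 = 0.027612304688 V.
V_in − V_code = 0.027669812 − (0.027612304688) = +57.5 µV.

+57.5 µV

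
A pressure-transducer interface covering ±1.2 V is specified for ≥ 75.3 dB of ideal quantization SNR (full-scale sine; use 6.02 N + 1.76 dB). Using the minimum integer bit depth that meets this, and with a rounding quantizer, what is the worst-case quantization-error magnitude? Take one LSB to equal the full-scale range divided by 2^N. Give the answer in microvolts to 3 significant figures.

146 µV

Span: 1.2 V − (-1.2 V) = 2.4 V.
N ≥ (75.3 − 1.76)/6.02 = 12.216 → N_min = 13.
Step size = 2.4/8192 V = 292.97 µV.
|e|_max = LSB/2 = 146 µV.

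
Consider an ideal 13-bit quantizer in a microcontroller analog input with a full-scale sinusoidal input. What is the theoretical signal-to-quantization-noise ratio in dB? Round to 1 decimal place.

80.0 dB

6.02(13) + 1.76 = 78.26 + 1.76 = 80.02 dB.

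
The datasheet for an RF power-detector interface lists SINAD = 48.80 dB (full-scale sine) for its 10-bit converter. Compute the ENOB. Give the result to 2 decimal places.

(48.80 − 1.76) / 6.02 = 47.04/6.02 = 7.8140 effective bits.

7.81 bits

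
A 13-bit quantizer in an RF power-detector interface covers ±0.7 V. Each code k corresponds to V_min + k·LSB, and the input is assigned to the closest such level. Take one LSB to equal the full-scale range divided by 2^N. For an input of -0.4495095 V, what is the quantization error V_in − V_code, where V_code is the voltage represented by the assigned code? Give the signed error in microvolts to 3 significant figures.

−46.6 µV

Full-scale range = 0.7 V − (-0.7 V) = 1.4 V. LSB = 1.4 V / 2^13 ≈ 170.9 µV.
(-0.4495095 − (-0.7)) / LSB = 0.2504905 × 8192/1.4 = 1465.7273. Nearest integer: k = 1466.
V_code = V_min + k × range/2^13 = -0.7 + 1466 × 1.4/8192 = -0.4494628906 V.
Error = V_in − V_code = -0.4495095 − (-0.4494628906) = −46.6 µV.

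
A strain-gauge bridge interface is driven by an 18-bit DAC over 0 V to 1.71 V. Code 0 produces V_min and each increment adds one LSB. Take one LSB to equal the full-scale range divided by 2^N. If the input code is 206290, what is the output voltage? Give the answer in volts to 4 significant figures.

1.346 V

Range is 1.71 V. LSB = 1.71 V / 2^18.
Output = V_min + (206290/262144) × range = 0 + 0.786934 × 1.71 V
      = 0 V + 1.34566 V = 1.34566 V.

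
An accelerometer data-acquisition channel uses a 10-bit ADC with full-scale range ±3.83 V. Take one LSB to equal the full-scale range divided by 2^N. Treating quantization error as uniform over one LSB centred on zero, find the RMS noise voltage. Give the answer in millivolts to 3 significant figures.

2.16 mV

Range = 3.83 − (-3.83) = 7.66 V.
Step size = 7.66/1024 V = 7.4805 mV.
For a uniform distribution on [−LSB/2, +LSB/2], V_rms = LSB/√12 = 7.4805 mV/3.4641 = 2.16 mV.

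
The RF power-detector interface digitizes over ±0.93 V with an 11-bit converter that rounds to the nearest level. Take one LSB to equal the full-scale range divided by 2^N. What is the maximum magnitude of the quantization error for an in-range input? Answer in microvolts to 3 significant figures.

454 µV

Span: 0.93 V − (-0.93 V) = 1.86 V.
LSB = 1.86 V ÷ 2^11 = 1.86/2048 V = 0.90820 mV.
A rounding quantizer has |error| ≤ LSB/2 = 454 µV.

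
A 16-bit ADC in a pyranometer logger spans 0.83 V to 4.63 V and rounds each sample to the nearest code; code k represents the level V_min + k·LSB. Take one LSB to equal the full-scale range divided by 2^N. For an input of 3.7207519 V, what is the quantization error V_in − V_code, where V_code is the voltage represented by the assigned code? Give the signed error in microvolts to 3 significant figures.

−10.4 µV

Full-scale range = 4.63 V − (0.83 V) = 3.8 V. LSB = 3.8 V / 2^16 ≈ 57.98 µV.
Position in LSBs: (3.7207519 − (0.83)) × 65536/3.8 = 49854.8201; rounding gives k = 49855.
V_code = V_min + k × range/2^16 = 0.83 + 49855 × 3.8/65536 = 3.7207623291 V.
V_in − V_code = 3.7207519 − (3.7207623291) = −10.4 µV.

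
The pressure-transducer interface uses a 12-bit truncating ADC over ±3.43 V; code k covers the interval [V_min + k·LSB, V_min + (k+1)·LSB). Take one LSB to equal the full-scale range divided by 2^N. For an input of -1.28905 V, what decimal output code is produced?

Range = 3.43 − (-3.43) = 6.86 V. LSB = 6.86 V / 2^12 ≈ 1.675 mV.
(V_in − V_min) × 2^12/range = (-1.28905 − (-3.43)) × 4096/6.86 = 1278.328.
Floor → code = 1278.

1278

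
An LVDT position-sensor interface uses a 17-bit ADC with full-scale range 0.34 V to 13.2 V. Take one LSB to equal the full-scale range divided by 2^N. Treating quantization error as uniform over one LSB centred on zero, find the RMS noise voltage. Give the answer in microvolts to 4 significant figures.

Full-scale range = 13.2 V − (0.34 V) = 12.86 V.
Step size = 12.86/131072 V = 98.1140 µV.
V_rms = LSB/√12 = 98.1140 µV / √12 = 28.32 µV.

28.32 µV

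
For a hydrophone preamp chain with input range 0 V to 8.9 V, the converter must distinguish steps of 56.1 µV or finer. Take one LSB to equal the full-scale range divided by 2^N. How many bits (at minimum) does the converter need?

Full-scale range = 8.9 V.
Required number of levels: 8.9/56.1 µV = 158650; smallest N with 2^N ≥ that is 18.

18 bits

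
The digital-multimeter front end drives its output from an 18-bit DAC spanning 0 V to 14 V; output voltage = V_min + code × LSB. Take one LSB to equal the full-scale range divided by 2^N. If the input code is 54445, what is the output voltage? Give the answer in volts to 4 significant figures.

2.908 V

Span = 14 V. LSB = 14 V / 2^18.
V_out = 0 + 54445 × (14/262144) V
      = 0 + 2.90768 = 2.90768 V.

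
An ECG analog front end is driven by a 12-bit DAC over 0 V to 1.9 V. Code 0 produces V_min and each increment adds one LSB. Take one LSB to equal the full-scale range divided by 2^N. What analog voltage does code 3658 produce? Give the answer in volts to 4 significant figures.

1.697 V

Span = 1.9 V. LSB = 1.9 V / 2^12.
Output = V_min + (3658/4096) × range = 0 + 0.893066 × 1.9 V
      = 0 + 1.69683 = 1.69683 V.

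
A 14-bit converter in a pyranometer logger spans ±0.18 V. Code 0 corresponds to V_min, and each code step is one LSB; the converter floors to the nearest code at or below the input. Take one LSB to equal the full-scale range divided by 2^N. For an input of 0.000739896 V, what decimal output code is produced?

8225

The full-scale span is 0.18 − (-0.18) = 0.36 V. LSB = 0.36 V / 2^14 ≈ 21.97 µV.
V_in − V_min = 0.000739896 − (-0.18) = 0.180739896 V.
Divide by LSB: 0.180739896 × 16384/0.36 = 8225.6735.
Truncating gives code 8225.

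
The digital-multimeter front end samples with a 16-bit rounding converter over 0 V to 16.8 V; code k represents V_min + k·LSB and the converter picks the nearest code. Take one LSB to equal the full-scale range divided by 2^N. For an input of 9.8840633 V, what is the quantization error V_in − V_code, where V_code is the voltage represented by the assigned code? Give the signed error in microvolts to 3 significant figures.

+66.7 µV

V_FS = 16.8 V. LSB = 16.8 V / 2^16 ≈ 256.3 µV.
Position in LSBs: (9.8840633 − (0)) × 65536/16.8 = 38557.2603; rounding gives k = 38557.
V_code = V_min + k × range/2^16 = 0 + 38557 × 16.8/65536 = 9.8839965820 V.
V_in − V_code = 9.8840633 − (9.8839965820) = +66.7 µV.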